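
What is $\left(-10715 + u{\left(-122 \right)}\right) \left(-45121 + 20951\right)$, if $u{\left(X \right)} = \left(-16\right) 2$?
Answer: $259754990$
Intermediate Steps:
$u{\left(X \right)} = -32$
$\left(-10715 + u{\left(-122 \right)}\right) \left(-45121 + 20951\right) = \left(-10715 - 32\right) \left(-45121 + 20951\right) = \left(-10747\right) \left(-24170\right) = 259754990$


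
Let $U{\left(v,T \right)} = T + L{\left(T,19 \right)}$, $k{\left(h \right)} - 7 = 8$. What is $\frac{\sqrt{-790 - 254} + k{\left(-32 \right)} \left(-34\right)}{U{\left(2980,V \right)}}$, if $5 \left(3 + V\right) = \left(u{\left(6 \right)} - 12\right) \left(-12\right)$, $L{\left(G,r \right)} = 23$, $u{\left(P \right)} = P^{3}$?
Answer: $\frac{1275}{1174} - \frac{15 i \sqrt{29}}{1174} \approx 1.086 - 0.068805 i$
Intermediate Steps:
$k{\left(h \right)} = 15$ ($k{\left(h \right)} = 7 + 8 = 15$)
$V = - \frac{2463}{5}$ ($V = -3 + \frac{\left(6^{3} - 12\right) \left(-12\right)}{5} = -3 + \frac{\left(216 - 12\right) \left(-12\right)}{5} = -3 + \frac{204 \left(-12\right)}{5} = -3 + \frac{1}{5} \left(-2448\right) = -3 - \frac{2448}{5} = - \frac{2463}{5} \approx -492.6$)
$U{\left(v,T \right)} = 23 + T$ ($U{\left(v,T \right)} = T + 23 = 23 + T$)
$\frac{\sqrt{-790 - 254} + k{\left(-32 \right)} \left(-34\right)}{U{\left(2980,V \right)}} = \frac{\sqrt{-790 - 254} + 15 \left(-34\right)}{23 - \frac{2463}{5}} = \frac{\sqrt{-1044} - 510}{- \frac{2348}{5}} = \left(6 i \sqrt{29} - 510\right) \left(- \frac{5}{2348}\right) = \left(-510 + 6 i \sqrt{29}\right) \left(- \frac{5}{2348}\right) = \frac{1275}{1174} - \frac{15 i \sqrt{29}}{1174}$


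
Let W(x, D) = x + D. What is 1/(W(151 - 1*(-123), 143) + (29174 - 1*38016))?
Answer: -1/8425 ≈ -0.00011869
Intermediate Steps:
W(x, D) = D + x
1/(W(151 - 1*(-123), 143) + (29174 - 1*38016)) = 1/((143 + (151 - 1*(-123))) + (29174 - 1*38016)) = 1/((143 + (151 + 123)) + (29174 - 38016)) = 1/((143 + 274) - 8842) = 1/(417 - 8842) = 1/(-8425) = -1/8425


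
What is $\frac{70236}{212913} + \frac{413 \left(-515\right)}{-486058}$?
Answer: $\frac{8824922247}{11498674106} \approx 0.76747$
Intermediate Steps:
$\frac{70236}{212913} + \frac{413 \left(-515\right)}{-486058} = 70236 \cdot \frac{1}{212913} - - \frac{212695}{486058} = \frac{7804}{23657} + \frac{212695}{486058} = \frac{8824922247}{11498674106}$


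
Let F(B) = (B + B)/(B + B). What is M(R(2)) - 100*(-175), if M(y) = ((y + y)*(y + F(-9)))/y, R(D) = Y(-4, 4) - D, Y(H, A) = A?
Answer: 17506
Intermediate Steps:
R(D) = 4 - D
F(B) = 1 (F(B) = (2*B)/((2*B)) = (2*B)*(1/(2*B)) = 1)
M(y) = 2 + 2*y (M(y) = ((y + y)*(y + 1))/y = ((2*y)*(1 + y))/y = (2*y*(1 + y))/y = 2 + 2*y)
M(R(2)) - 100*(-175) = (2 + 2*(4 - 1*2)) - 100*(-175) = (2 + 2*(4 - 2)) - 1*(-17500) = (2 + 2*2) + 17500 = (2 + 4) + 17500 = 6 + 17500 = 17506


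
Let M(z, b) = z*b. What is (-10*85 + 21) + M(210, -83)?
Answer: -18259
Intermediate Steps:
M(z, b) = b*z
(-10*85 + 21) + M(210, -83) = (-10*85 + 21) - 83*210 = (-850 + 21) - 17430 = -829 - 17430 = -18259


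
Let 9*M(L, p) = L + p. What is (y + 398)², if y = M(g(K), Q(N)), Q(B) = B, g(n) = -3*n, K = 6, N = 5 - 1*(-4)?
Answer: 157609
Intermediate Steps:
N = 9 (N = 5 + 4 = 9)
M(L, p) = L/9 + p/9 (M(L, p) = (L + p)/9 = L/9 + p/9)
y = -1 (y = (-3*6)/9 + (⅑)*9 = (⅑)*(-18) + 1 = -2 + 1 = -1)
(y + 398)² = (-1 + 398)² = 397² = 157609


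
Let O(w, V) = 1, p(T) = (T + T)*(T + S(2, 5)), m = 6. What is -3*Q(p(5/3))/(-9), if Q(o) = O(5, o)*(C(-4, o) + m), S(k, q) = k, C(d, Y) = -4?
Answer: ⅔ ≈ 0.66667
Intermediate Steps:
p(T) = 2*T*(2 + T) (p(T) = (T + T)*(T + 2) = (2*T)*(2 + T) = 2*T*(2 + T))
Q(o) = 2 (Q(o) = 1*(-4 + 6) = 1*2 = 2)
-3*Q(p(5/3))/(-9) = -6/(-9) = -6*(-1)/9 = -3*(-2/9) = ⅔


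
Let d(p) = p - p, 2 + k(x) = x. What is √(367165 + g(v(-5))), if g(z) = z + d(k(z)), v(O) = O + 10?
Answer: √367170 ≈ 605.95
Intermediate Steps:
k(x) = -2 + x
d(p) = 0
v(O) = 10 + O
g(z) = z (g(z) = z + 0 = z)
√(367165 + g(v(-5))) = √(367165 + (10 - 5)) = √(367165 + 5) = √367170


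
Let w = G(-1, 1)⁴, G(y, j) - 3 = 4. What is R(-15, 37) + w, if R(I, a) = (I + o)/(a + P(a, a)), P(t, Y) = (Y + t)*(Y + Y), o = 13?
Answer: 13236711/5513 ≈ 2401.0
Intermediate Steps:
G(y, j) = 7 (G(y, j) = 3 + 4 = 7)
P(t, Y) = 2*Y*(Y + t) (P(t, Y) = (Y + t)*(2*Y) = 2*Y*(Y + t))
w = 2401 (w = 7⁴ = 2401)
R(I, a) = (13 + I)/(a + 4*a²) (R(I, a) = (I + 13)/(a + 2*a*(a + a)) = (13 + I)/(a + 2*a*(2*a)) = (13 + I)/(a + 4*a²))
R(-15, 37) + w = (13 - 15)/(37*(1 + 4*37)) + 2401 = (1/37)*(-2)/(1 + 148) + 2401 = (1/37)*(-2)/149 + 2401 = (1/37)*(1/149)*(-2) + 2401 = -2/5513 + 2401 = 13236711/5513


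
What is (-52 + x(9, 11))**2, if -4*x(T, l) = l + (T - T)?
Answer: 47961/16 ≈ 2997.6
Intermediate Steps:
x(T, l) = -l/4 (x(T, l) = -(l + (T - T))/4 = -(l + 0)/4 = -l/4)
(-52 + x(9, 11))**2 = (-52 - 1/4*11)**2 = (-52 - 11/4)**2 = (-219/4)**2 = 47961/16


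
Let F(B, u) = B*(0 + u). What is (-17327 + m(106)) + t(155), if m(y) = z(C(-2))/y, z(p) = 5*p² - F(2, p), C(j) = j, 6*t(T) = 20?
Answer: -2754427/159 ≈ -17323.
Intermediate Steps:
t(T) = 10/3 (t(T) = (⅙)*20 = 10/3)
F(B, u) = B*u
z(p) = -2*p + 5*p² (z(p) = 5*p² - 2*p = -2*p + 5*p²)
m(y) = 24/y (m(y) = (-2*(-2 + 5*(-2)))/y = (-2*(-2 - 10))/y = (-2*(-12))/y = 24/y)
(-17327 + m(106)) + t(155) = (-17327 + 24/106) + 10/3 = (-17327 + 24*(1/106)) + 10/3 = (-17327 + 12/53) + 10/3 = -918319/53 + 10/3 = -2754427/159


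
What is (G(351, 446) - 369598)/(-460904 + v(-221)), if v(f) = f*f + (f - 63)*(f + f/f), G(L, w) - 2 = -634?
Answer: 370230/349583 ≈ 1.0591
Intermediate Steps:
G(L, w) = -632 (G(L, w) = 2 - 634 = -632)
v(f) = f² + (1 + f)*(-63 + f) (v(f) = f² + (-63 + f)*(f + 1) = f² + (-63 + f)*(1 + f) = f² + (1 + f)*(-63 + f))
(G(351, 446) - 369598)/(-460904 + v(-221)) = (-632 - 369598)/(-460904 + (-63 - 62*(-221) + 2*(-221)²)) = -370230/(-460904 + (-63 + 13702 + 2*48841)) = -370230/(-460904 + (-63 + 13702 + 97682)) = -370230/(-460904 + 111321) = -370230/(-349583) = -370230*(-1/349583) = 370230/349583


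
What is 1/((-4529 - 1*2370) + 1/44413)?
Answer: -44413/306405286 ≈ -0.00014495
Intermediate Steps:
1/((-4529 - 1*2370) + 1/44413) = 1/((-4529 - 2370) + 1/44413) = 1/(-6899 + 1/44413) = 1/(-306405286/44413) = -44413/306405286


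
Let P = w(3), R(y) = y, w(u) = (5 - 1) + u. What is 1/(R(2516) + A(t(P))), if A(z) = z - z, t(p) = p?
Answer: 1/2516 ≈ 0.00039746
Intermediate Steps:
w(u) = 4 + u
P = 7 (P = 4 + 3 = 7)
A(z) = 0
1/(R(2516) + A(t(P))) = 1/(2516 + 0) = 1/2516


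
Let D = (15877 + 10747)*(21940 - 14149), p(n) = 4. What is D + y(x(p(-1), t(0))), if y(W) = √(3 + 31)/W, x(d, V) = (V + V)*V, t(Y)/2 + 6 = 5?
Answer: 207427584 + √34/8 ≈ 2.0743e+8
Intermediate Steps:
t(Y) = -2 (t(Y) = -12 + 2*5 = -12 + 10 = -2)
x(d, V) = 2*V² (x(d, V) = (2*V)*V = 2*V²)
D = 207427584 (D = 26624*7791 = 207427584)
y(W) = √34/W
D + y(x(p(-1), t(0))) = 207427584 + √34/((2*(-2)²)) = 207427584 + √34/((2*4)) = 207427584 + √34/8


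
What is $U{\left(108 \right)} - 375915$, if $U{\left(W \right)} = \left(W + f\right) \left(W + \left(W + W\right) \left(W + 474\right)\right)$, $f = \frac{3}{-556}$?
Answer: $\frac{1836463290}{139} \approx 1.3212 \cdot 10^{7}$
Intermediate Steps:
$f = - \frac{3}{556}$ ($f = 3 \left(- \frac{1}{556}\right) = - \frac{3}{556} \approx -0.0053957$)
$U{\left(W \right)} = \left(- \frac{3}{556} + W\right) \left(W + 2 W \left(474 + W\right)\right)$ ($U{\left(W \right)} = \left(W - \frac{3}{556}\right) \left(W + \left(W + W\right) \left(W + 474\right)\right) = \left(- \frac{3}{556} + W\right) \left(W + 2 W \left(474 + W\right)\right)$)
$U{\left(108 \right)} - 375915 = \frac{1}{556} \cdot 108 \left(-2847 + 1112 \cdot 108^{2} + 527638 \cdot 108\right) - 375915 = \frac{1}{556} \cdot 108 \left(-2847 + 1112 \cdot 11664 + 56984904\right) - 375915 = \frac{1}{556} \cdot 108 \left(-2847 + 12970368 + 56984904\right) - 375915 = \frac{1}{556} \cdot 108 \cdot 69952425 - 375915 = \frac{1888715475}{139} - 375915 = \frac{1836463290}{139}$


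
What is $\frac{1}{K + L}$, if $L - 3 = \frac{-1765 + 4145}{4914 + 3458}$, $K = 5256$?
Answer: $\frac{299}{1572526} \approx 0.00019014$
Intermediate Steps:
$L = \frac{982}{299}$ ($L = 3 + \frac{-1765 + 4145}{4914 + 3458} = 3 + \frac{2380}{8372} = 3 + 2380 \cdot \frac{1}{8372} = 3 + \frac{85}{299} = \frac{982}{299} \approx 3.2843$)
$\frac{1}{K + L} = \frac{1}{5256 + \frac{982}{299}} = \frac{1}{\frac{1572526}{299}} = \frac{299}{1572526}$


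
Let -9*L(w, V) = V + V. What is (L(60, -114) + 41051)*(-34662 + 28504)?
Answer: -758844182/3 ≈ -2.5295e+8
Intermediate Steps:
L(w, V) = -2*V/9 (L(w, V) = -(V + V)/9 = -2*V/9)
(L(60, -114) + 41051)*(-34662 + 28504) = (-2/9*(-114) + 41051)*(-34662 + 28504) = (76/3 + 41051)*(-6158) = (123229/3)*(-6158) = -758844182/3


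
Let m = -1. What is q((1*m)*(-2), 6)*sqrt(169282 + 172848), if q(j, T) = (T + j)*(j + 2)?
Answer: 32*sqrt(342130) ≈ 18717.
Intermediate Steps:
q(j, T) = (2 + j)*(T + j) (q(j, T) = (T + j)*(2 + j) = (2 + j)*(T + j))
q((1*m)*(-2), 6)*sqrt(169282 + 172848) = (((1*(-1))*(-2))**2 + 2*6 + 2*((1*(-1))*(-2)) + 6*((1*(-1))*(-2)))*sqrt(169282 + 172848) = ((-1*(-2))**2 + 12 + 2*(-1*(-2)) + 6*(-1*(-2)))*sqrt(342130) = (2**2 + 12 + 2*2 + 6*2)*sqrt(342130) = (4 + 12 + 4 + 12)*sqrt(342130) = 32*sqrt(342130)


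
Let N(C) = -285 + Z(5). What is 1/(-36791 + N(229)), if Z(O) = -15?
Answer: -1/37091 ≈ -2.6961e-5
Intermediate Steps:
N(C) = -300 (N(C) = -285 - 15 = -300)
1/(-36791 + N(229)) = 1/(-36791 - 300) = 1/(-37091) = -1/37091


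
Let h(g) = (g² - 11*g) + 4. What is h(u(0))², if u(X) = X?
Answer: 16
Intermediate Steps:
h(g) = 4 + g² - 11*g
h(u(0))² = (4 + 0² - 11*0)² = (4 + 0 + 0)² = 4² = 16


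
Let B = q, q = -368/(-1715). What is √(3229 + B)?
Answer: √193833605/245 ≈ 56.826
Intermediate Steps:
q = 368/1715 (q = -368*(-1/1715) = 368/1715 ≈ 0.21458)
B = 368/1715 ≈ 0.21458
√(3229 + B) = √(3229 + 368/1715) = √(5538103/1715) = √193833605/245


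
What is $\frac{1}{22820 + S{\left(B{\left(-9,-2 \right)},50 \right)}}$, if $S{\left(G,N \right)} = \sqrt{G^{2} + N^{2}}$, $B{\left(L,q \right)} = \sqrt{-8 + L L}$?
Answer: $\frac{22820}{520749827} - \frac{\sqrt{2573}}{520749827} \approx 4.3724 \cdot 10^{-5}$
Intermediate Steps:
$B{\left(L,q \right)} = \sqrt{-8 + L^{2}}$
$\frac{1}{22820 + S{\left(B{\left(-9,-2 \right)},50 \right)}} = \frac{1}{22820 + \sqrt{\left(\sqrt{-8 + \left(-9\right)^{2}}\right)^{2} + 50^{2}}} = \frac{1}{22820 + \sqrt{\left(\sqrt{-8 + 81}\right)^{2} + 2500}} = \frac{1}{22820 + \sqrt{\left(\sqrt{73}\right)^{2} + 2500}} = \frac{1}{22820 + \sqrt{73 + 2500}} = \frac{1}{22820 + \sqrt{2573}}$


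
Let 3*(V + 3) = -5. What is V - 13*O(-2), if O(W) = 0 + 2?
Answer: -92/3 ≈ -30.667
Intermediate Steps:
O(W) = 2
V = -14/3 (V = -3 + (⅓)*(-5) = -3 - 5/3 = -14/3 ≈ -4.6667)
V - 13*O(-2) = -14/3 - 13*2 = -14/3 - 26 = -92/3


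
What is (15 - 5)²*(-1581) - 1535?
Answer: -159635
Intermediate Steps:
(15 - 5)²*(-1581) - 1535 = 10²*(-1581) - 1535 = 100*(-1581) - 1535 = -158100 - 1535 = -159635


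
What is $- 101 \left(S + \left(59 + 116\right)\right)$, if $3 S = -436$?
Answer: $- \frac{8989}{3} \approx -2996.3$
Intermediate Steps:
$S = - \frac{436}{3}$ ($S = \frac{1}{3} \left(-436\right) = - \frac{436}{3} \approx -145.33$)
$- 101 \left(S + \left(59 + 116\right)\right) = - 101 \left(- \frac{436}{3} + \left(59 + 116\right)\right) = - 101 \left(- \frac{436}{3} + 175\right) = \left(-101\right) \frac{89}{3} = - \frac{8989}{3}$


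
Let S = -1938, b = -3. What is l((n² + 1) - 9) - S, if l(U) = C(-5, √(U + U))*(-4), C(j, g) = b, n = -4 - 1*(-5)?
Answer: 1950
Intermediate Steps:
n = 1 (n = -4 + 5 = 1)
C(j, g) = -3
l(U) = 12 (l(U) = -3*(-4) = 12)
l((n² + 1) - 9) - S = 12 - 1*(-1938) = 12 + 1938 = 1950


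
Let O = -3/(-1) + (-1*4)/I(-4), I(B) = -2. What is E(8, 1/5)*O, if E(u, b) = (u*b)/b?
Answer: 40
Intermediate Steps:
E(u, b) = u (E(u, b) = (b*u)/b = u)
O = 5 (O = -3/(-1) - 1*4/(-2) = -3*(-1) - 4*(-1/2) = 3 + 2 = 5)
E(8, 1/5)*O = 8*5 = 40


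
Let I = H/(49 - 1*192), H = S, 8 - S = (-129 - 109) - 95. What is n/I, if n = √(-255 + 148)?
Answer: -13*I*√107/31 ≈ -4.3378*I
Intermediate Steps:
S = 341 (S = 8 - ((-129 - 109) - 95) = 8 - (-238 - 95) = 8 - 1*(-333) = 8 + 333 = 341)
H = 341
I = -31/13 (I = 341/(49 - 1*192) = 341/(49 - 192) = 341/(-143) = 341*(-1/143) = -31/13 ≈ -2.3846)
n = I*√107 (n = √(-107) = I*√107 ≈ 10.344*I)
n/I = (I*√107)/(-31/13) = (I*√107)*(-13/31) = -13*I*√107/31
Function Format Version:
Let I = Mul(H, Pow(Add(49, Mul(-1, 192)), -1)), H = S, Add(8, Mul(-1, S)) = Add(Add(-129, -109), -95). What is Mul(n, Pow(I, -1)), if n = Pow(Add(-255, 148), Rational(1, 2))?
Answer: Mul(Rational(-13, 31), I, Pow(107, Rational(1, 2))) ≈ Mul(-4.3378, I)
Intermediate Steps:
S = 341 (S = Add(8, Mul(-1, Add(Add(-129, -109), -95))) = Add(8, Mul(-1, Add(-238, -95))) = Add(8, Mul(-1, -333)) = Add(8, 333) = 341)
H = 341
I = Rational(-31, 13) (I = Mul(341, Pow(Add(49, Mul(-1, 192)), -1)) = Mul(341, Pow(Add(49, -192), -1)) = Mul(341, Pow(-143, -1)) = Mul(341, Rational(-1, 143)) = Rational(-31, 13) ≈ -2.3846)
n = Mul(I, Pow(107, Rational(1, 2))) (n = Pow(-107, Rational(1, 2)) = Mul(I, Pow(107, Rational(1, 2))) ≈ Mul(10.344, I))
Mul(n, Pow(I, -1)) = Mul(Mul(I, Pow(107, Rational(1, 2))), Pow(Rational(-31, 13), -1)) = Mul(Mul(I, Pow(107, Rational(1, 2))), Rational(-13, 31)) = Mul(Rational(-13, 31), I, Pow(107, Rational(1, 2)))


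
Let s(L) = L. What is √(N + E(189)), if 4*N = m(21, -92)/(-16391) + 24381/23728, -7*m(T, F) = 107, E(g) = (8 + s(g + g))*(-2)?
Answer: 5*I*√57200771080904381049/1361239768 ≈ 27.78*I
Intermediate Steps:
E(g) = -16 - 4*g (E(g) = (8 + (g + g))*(-2) = (8 + 2*g)*(-2) = -16 - 4*g)
m(T, F) = -107/7 (m(T, F) = -⅐*107 = -107/7)
N = 2799941693/10889918144 (N = (-107/7/(-16391) + 24381/23728)/4 = (-107/7*(-1/16391) + 24381*(1/23728))/4 = (107/114737 + 24381/23728)/4 = (¼)*(2799941693/2722479536) = 2799941693/10889918144 ≈ 0.25711)
√(N + E(189)) = √(2799941693/10889918144 + (-16 - 4*189)) = √(2799941693/10889918144 + (-16 - 756)) = √(2799941693/10889918144 - 772) = √(-8404216865475/10889918144) = 5*I*√57200771080904381049/1361239768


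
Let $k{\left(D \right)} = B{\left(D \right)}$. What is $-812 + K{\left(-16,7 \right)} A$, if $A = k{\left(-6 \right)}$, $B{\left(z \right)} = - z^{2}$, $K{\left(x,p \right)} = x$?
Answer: $-236$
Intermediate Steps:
$k{\left(D \right)} = - D^{2}$
$A = -36$ ($A = - \left(-6\right)^{2} = \left(-1\right) 36 = -36$)
$-812 + K{\left(-16,7 \right)} A = -812 - -576 = -812 + 576 = -236$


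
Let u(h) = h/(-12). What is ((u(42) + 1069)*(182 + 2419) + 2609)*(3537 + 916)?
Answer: 24705016897/2 ≈ 1.2353e+10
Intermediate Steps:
u(h) = -h/12 (u(h) = h*(-1/12) = -h/12)
((u(42) + 1069)*(182 + 2419) + 2609)*(3537 + 916) = ((-1/12*42 + 1069)*(182 + 2419) + 2609)*(3537 + 916) = ((-7/2 + 1069)*2601 + 2609)*4453 = ((2131/2)*2601 + 2609)*4453 = (5542731/2 + 2609)*4453 = (5547949/2)*4453 = 24705016897/2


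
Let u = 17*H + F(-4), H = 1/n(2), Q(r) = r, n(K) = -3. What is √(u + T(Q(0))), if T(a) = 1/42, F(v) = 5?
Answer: 3*I*√14/14 ≈ 0.80178*I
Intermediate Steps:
T(a) = 1/42
H = -⅓ (H = 1/(-3) = -⅓ ≈ -0.33333)
u = -⅔ (u = 17*(-⅓) + 5 = -17/3 + 5 = -⅔ ≈ -0.66667)
√(u + T(Q(0))) = √(-⅔ + 1/42) = √(-9/14) = 3*I*√14/14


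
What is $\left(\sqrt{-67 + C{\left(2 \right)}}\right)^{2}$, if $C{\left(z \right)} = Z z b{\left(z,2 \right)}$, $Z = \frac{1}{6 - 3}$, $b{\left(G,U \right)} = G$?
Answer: $- \frac{197}{3} \approx -65.667$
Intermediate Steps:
$Z = \frac{1}{3} \approx 0.33333$
$C{\left(z \right)} = \frac{z^{2}}{3}$ ($C{\left(z \right)} = \frac{z z}{3} = \frac{z^{2}}{3}$)
$\left(\sqrt{-67 + C{\left(2 \right)}}\right)^{2} = \left(\sqrt{-67 + \frac{2^{2}}{3}}\right)^{2} = \left(\sqrt{-67 + \frac{1}{3} \cdot 4}\right)^{2} = \left(\sqrt{-67 + \frac{4}{3}}\right)^{2} = \left(\sqrt{- \frac{197}{3}}\right)^{2} = \left(\frac{i \sqrt{591}}{3}\right)^{2} = - \frac{197}{3}$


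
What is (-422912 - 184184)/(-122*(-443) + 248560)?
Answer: -303548/151303 ≈ -2.0062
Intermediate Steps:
(-422912 - 184184)/(-122*(-443) + 248560) = -607096/(54046 + 248560) = -607096/302606 = -607096*1/302606 = -303548/151303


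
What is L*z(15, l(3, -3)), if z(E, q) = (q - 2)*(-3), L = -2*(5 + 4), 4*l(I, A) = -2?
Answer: -135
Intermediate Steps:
l(I, A) = -½ (l(I, A) = (¼)*(-2) = -½)
L = -18 (L = -2*9 = -18)
z(E, q) = 6 - 3*q (z(E, q) = (-2 + q)*(-3) = 6 - 3*q)
L*z(15, l(3, -3)) = -18*(6 - 3*(-½)) = -18*(6 + 3/2) = -18*15/2 = -135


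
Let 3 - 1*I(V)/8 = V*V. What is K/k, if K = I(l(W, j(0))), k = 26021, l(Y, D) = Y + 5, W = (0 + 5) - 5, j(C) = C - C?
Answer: -176/26021 ≈ -0.0067638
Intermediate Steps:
j(C) = 0
W = 0 (W = 5 - 5 = 0)
l(Y, D) = 5 + Y
I(V) = 24 - 8*V**2 (I(V) = 24 - 8*V*V = 24 - 8*V**2)
K = -176 (K = 24 - 8*(5 + 0)**2 = 24 - 8*5**2 = 24 - 8*25 = 24 - 200 = -176)
K/k = -176/26021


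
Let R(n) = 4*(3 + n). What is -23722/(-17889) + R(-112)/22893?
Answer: 59474238/45503653 ≈ 1.3070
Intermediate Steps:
R(n) = 12 + 4*n
-23722/(-17889) + R(-112)/22893 = -23722/(-17889) + (12 + 4*(-112))/22893 = -23722*(-1/17889) + (12 - 448)*(1/22893) = 23722/17889 - 436*1/22893 = 23722/17889 - 436/22893 = 59474238/45503653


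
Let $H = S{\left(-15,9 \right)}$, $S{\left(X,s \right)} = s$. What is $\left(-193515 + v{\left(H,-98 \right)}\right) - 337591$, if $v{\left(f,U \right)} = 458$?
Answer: $-530648$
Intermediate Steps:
$H = 9$
$\left(-193515 + v{\left(H,-98 \right)}\right) - 337591 = \left(-193515 + 458\right) - 337591 = -193057 - 337591 = -530648$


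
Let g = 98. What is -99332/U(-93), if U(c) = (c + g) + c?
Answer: 24833/22 ≈ 1128.8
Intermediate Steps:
U(c) = 98 + 2*c (U(c) = (c + 98) + c = (98 + c) + c = 98 + 2*c)
-99332/U(-93) = -99332/(98 + 2*(-93)) = -99332/(98 - 186) = -99332/(-88) = -99332*(-1/88) = 24833/22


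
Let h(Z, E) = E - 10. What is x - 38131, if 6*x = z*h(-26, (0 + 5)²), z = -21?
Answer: -76367/2 ≈ -38184.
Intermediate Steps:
h(Z, E) = -10 + E
x = -105/2 (x = (-21*(-10 + (0 + 5)²))/6 = (-21*(-10 + 5²))/6 = (-21*(-10 + 25))/6 = (-21*15)/6 = (⅙)*(-315) = -105/2 ≈ -52.500)
x - 38131 = -105/2 - 38131 = -76367/2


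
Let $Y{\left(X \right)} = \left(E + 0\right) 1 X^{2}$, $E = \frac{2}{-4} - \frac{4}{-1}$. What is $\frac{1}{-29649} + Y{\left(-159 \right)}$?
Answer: $\frac{5246894581}{59298} \approx 88484.0$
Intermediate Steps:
$E = \frac{7}{2}$ ($E = 2 \left(- \frac{1}{4}\right) - -4 = - \frac{1}{2} + 4 = \frac{7}{2} \approx 3.5$)
$Y{\left(X \right)} = \frac{7 X^{2}}{2}$ ($Y{\left(X \right)} = \left(\frac{7}{2} + 0\right) 1 X^{2} = \frac{7 X^{2}}{2}$)
$\frac{1}{-29649} + Y{\left(-159 \right)} = \frac{1}{-29649} + \frac{7 \left(-159\right)^{2}}{2} = - \frac{1}{29649} + \frac{7}{2} \cdot 25281 = - \frac{1}{29649} + \frac{176967}{2} = \frac{5246894581}{59298}$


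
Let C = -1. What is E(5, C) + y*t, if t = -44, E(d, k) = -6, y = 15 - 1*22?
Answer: 302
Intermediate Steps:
y = -7 (y = 15 - 22 = -7)
E(5, C) + y*t = -6 - 7*(-44) = -6 + 308 = 302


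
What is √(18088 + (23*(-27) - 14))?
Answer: √17453 ≈ 132.11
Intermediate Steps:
√(18088 + (23*(-27) - 14)) = √(18088 + (-621 - 14)) = √(18088 - 635) = √17453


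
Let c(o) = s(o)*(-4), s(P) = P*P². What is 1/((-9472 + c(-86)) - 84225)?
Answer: 1/2450527 ≈ 4.0808e-7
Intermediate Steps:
s(P) = P³
c(o) = -4*o³ (c(o) = o³*(-4) = -4*o³)
1/((-9472 + c(-86)) - 84225) = 1/((-9472 - 4*(-86)³) - 84225) = 1/((-9472 - 4*(-636056)) - 84225) = 1/((-9472 + 2544224) - 84225) = 1/(2534752 - 84225) = 1/2450527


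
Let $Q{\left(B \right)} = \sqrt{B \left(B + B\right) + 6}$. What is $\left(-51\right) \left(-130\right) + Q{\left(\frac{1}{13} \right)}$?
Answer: $6630 + \frac{2 \sqrt{254}}{13} \approx 6632.5$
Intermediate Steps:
$Q{\left(B \right)} = \sqrt{6 + 2 B^{2}}$ ($Q{\left(B \right)} = \sqrt{B 2 B + 6} = \sqrt{2 B^{2} + 6} = \sqrt{6 + 2 B^{2}}$)
$\left(-51\right) \left(-130\right) + Q{\left(\frac{1}{13} \right)} = \left(-51\right) \left(-130\right) + \sqrt{6 + 2 \left(\frac{1}{13}\right)^{2}} = 6630 + \sqrt{6 + \frac{2}{169}} = 6630 + \sqrt{\frac{1016}{169}} = 6630 + \frac{2 \sqrt{254}}{13}$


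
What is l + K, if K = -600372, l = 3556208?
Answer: 2955836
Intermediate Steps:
l + K = 3556208 - 600372 = 2955836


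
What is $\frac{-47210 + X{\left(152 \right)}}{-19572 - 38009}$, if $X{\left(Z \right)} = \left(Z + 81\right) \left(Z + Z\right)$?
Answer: $- \frac{23622}{57581} \approx -0.41024$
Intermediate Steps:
$X{\left(Z \right)} = 2 Z \left(81 + Z\right)$ ($X{\left(Z \right)} = \left(81 + Z\right) 2 Z = 2 Z \left(81 + Z\right)$)
$\frac{-47210 + X{\left(152 \right)}}{-19572 - 38009} = \frac{-47210 + 2 \cdot 152 \left(81 + 152\right)}{-19572 - 38009} = \frac{-47210 + 2 \cdot 152 \cdot 233}{-57581} = \left(-47210 + 70832\right) \left(- \frac{1}{57581}\right) = 23622 \left(- \frac{1}{57581}\right) = - \frac{23622}{57581}$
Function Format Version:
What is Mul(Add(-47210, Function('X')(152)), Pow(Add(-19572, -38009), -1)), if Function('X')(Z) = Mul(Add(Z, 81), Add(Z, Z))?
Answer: Rational(-23622, 57581) ≈ -0.41024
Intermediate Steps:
Function('X')(Z) = Mul(2, Z, Add(81, Z)) (Function('X')(Z) = Mul(Add(81, Z), Mul(2, Z)) = Mul(2, Z, Add(81, Z)))
Mul(Add(-47210, Function('X')(152)), Pow(Add(-19572, -38009), -1)) = Mul(Add(-47210, Mul(2, 152, Add(81, 152))), Pow(Add(-19572, -38009), -1)) = Mul(Add(-47210, Mul(2, 152, 233)), Pow(-57581, -1)) = Mul(Add(-47210, 70832), Rational(-1, 57581)) = Mul(23622, Rational(-1, 57581)) = Rational(-23622, 57581)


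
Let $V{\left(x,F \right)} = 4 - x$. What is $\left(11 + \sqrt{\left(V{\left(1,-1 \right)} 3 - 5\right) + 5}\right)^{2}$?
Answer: $196$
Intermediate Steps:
$\left(11 + \sqrt{\left(V{\left(1,-1 \right)} 3 - 5\right) + 5}\right)^{2} = \left(11 + \sqrt{\left(\left(4 - 1\right) 3 - 5\right) + 5}\right)^{2} = \left(11 + \sqrt{\left(3 \cdot 3 - 5\right) + 5}\right)^{2} = \left(11 + \sqrt{\left(9 - 5\right) + 5}\right)^{2} = \left(11 + \sqrt{4 + 5}\right)^{2} = \left(11 + \sqrt{9}\right)^{2} = \left(11 + 3\right)^{2} = 14^{2} = 196$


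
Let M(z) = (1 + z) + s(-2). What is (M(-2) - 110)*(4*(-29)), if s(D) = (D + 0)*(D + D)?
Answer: 11948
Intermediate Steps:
s(D) = 2*D² (s(D) = D*(2*D) = 2*D²)
M(z) = 9 + z (M(z) = (1 + z) + 2*(-2)² = (1 + z) + 2*4 = (1 + z) + 8 = 9 + z)
(M(-2) - 110)*(4*(-29)) = ((9 - 2) - 110)*(4*(-29)) = (7 - 110)*(-116) = -103*(-116) = 11948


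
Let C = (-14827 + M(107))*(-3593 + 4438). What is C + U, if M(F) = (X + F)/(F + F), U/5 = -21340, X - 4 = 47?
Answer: -1351933350/107 ≈ -1.2635e+7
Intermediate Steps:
X = 51 (X = 4 + 47 = 51)
U = -106700 (U = 5*(-21340) = -106700)
M(F) = (51 + F)/(2*F) (M(F) = (51 + F)/(F + F) = (51 + F)/((2*F)) = (51 + F)*(1/(2*F)) = (51 + F)/(2*F))
C = -1340516450/107 (C = (-14827 + (1/2)*(51 + 107)/107)*(-3593 + 4438) = (-14827 + (1/2)*(1/107)*158)*845 = (-14827 + 79/107)*845 = -1586410/107*845 = -1340516450/107 ≈ -1.2528e+7)
C + U = -1340516450/107 - 106700 = -1351933350/107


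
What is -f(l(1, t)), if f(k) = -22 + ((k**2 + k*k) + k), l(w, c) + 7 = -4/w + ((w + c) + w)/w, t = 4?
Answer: -23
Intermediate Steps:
l(w, c) = -7 - 4/w + (c + 2*w)/w (l(w, c) = -7 + (-4/w + ((w + c) + w)/w) = -7 + (-4/w + ((c + w) + w)/w) = -7 + (-4/w + (c + 2*w)/w) = -7 - 4/w + (c + 2*w)/w)
f(k) = -22 + k + 2*k**2 (f(k) = -22 + ((k**2 + k**2) + k) = -22 + (2*k**2 + k) = -22 + (k + 2*k**2) = -22 + k + 2*k**2)
-f(l(1, t)) = -(-22 + (-4 + 4 - 5*1)/1 + 2*((-4 + 4 - 5*1)/1)**2) = -(-22 + 1*(-4 + 4 - 5) + 2*(1*(-4 + 4 - 5))**2) = -(-22 + 1*(-5) + 2*(1*(-5))**2) = -(-22 - 5 + 2*(-5)**2) = -(-22 - 5 + 2*25) = -(-22 - 5 + 50) = -1*23 = -23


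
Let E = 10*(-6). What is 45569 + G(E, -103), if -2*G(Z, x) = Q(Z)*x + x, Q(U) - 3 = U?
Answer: 42685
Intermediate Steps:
E = -60
Q(U) = 3 + U
G(Z, x) = -x/2 - x*(3 + Z)/2 (G(Z, x) = -((3 + Z)*x + x)/2 = -(x*(3 + Z) + x)/2 = -(x + x*(3 + Z))/2 = -x/2 - x*(3 + Z)/2)
45569 + G(E, -103) = 45569 - ½*(-103)*(4 - 60) = 45569 - ½*(-103)*(-56) = 45569 - 2884 = 42685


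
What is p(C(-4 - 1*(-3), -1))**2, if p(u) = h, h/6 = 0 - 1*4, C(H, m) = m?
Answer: 576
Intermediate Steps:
h = -24 (h = 6*(0 - 1*4) = 6*(0 - 4) = 6*(-4) = -24)
p(u) = -24
p(C(-4 - 1*(-3), -1))**2 = (-24)**2 = 576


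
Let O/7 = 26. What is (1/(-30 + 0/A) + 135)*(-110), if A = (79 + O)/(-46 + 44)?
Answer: -44539/3 ≈ -14846.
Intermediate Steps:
O = 182 (O = 7*26 = 182)
A = -261/2 (A = (79 + 182)/(-46 + 44) = 261/(-2) = 261*(-1/2) = -261/2 ≈ -130.50)
(1/(-30 + 0/A) + 135)*(-110) = (1/(-30 + 0/(-261/2)) + 135)*(-110) = (1/(-30 + 0*(-2/261)) + 135)*(-110) = (1/(-30 + 0) + 135)*(-110) = (1/(-30) + 135)*(-110) = (-1/30 + 135)*(-110) = (4049/30)*(-110) = -44539/3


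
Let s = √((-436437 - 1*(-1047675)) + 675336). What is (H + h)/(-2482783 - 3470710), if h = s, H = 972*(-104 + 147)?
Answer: -41796/5953493 - √1286574/5953493 ≈ -0.0072109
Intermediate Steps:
H = 41796 (H = 972*43 = 41796)
s = √1286574 (s = √((-436437 + 1047675) + 675336) = √(611238 + 675336) = √1286574 ≈ 1134.3)
h = √1286574 ≈ 1134.3
(H + h)/(-2482783 - 3470710) = (41796 + √1286574)/(-2482783 - 3470710) = (41796 + √1286574)/(-5953493) = (41796 + √1286574)*(-1/5953493) = -41796/5953493 - √1286574/5953493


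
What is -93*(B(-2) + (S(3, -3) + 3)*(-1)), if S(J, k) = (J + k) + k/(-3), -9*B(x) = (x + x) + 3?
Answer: 1085/3 ≈ 361.67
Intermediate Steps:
B(x) = -1/3 - 2*x/9 (B(x) = -((x + x) + 3)/9 = -(2*x + 3)/9 = -(3 + 2*x)/9 = -1/3 - 2*x/9)
S(J, k) = J + 2*k/3 (S(J, k) = (J + k) + k*(-1/3) = (J + k) - k/3 = J + 2*k/3)
-93*(B(-2) + (S(3, -3) + 3)*(-1)) = -93*((-1/3 - 2/9*(-2)) + ((3 + (2/3)*(-3)) + 3)*(-1)) = -93*((-1/3 + 4/9) + ((3 - 2) + 3)*(-1)) = -93*(1/9 + (1 + 3)*(-1)) = -93*(1/9 + 4*(-1)) = -93*(1/9 - 4) = -93*(-35/9) = 1085/3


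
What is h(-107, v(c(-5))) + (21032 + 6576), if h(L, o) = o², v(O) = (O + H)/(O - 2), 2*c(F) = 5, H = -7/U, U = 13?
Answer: 4668353/169 ≈ 27623.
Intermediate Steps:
H = -7/13 ≈ -0.53846
c(F) = 5/2 (c(F) = (½)*5 = 5/2)
v(O) = (-7/13 + O)/(-2 + O) (v(O) = (O - 7/13)/(O - 2) = (-7/13 + O)/(-2 + O))
h(-107, v(c(-5))) + (21032 + 6576) = ((-7/13 + 5/2)/(-2 + 5/2))² + (21032 + 6576) = ((51/26)/(½))² + 27608 = (2*(51/26))² + 27608 = (51/13)² + 27608 = 2601/169 + 27608 = 4668353/169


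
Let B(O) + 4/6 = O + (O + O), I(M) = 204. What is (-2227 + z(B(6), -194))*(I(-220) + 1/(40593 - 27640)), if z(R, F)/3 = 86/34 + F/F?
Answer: -99563479427/220201 ≈ -4.5215e+5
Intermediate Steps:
B(O) = -2/3 + 3*O (B(O) = -2/3 + (O + (O + O)) = -2/3 + (O + 2*O) = -2/3 + 3*O)
z(R, F) = 180/17 (z(R, F) = 3*(86/34 + F/F) = 3*(86*(1/34) + 1) = 3*(43/17 + 1) = 3*(60/17) = 180/17)
(-2227 + z(B(6), -194))*(I(-220) + 1/(40593 - 27640)) = (-2227 + 180/17)*(204 + 1/(40593 - 27640)) = -37679*(204 + 1/12953)/17 = -37679/17*2642413/12953 = -99563479427/220201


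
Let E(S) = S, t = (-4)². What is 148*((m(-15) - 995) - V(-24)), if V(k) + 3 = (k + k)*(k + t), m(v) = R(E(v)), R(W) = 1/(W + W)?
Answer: -3054794/15 ≈ -2.0365e+5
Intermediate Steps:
t = 16
R(W) = 1/(2*W)
m(v) = 1/(2*v)
V(k) = -3 + 2*k*(16 + k) (V(k) = -3 + (k + k)*(k + 16) = -3 + (2*k)*(16 + k) = -3 + 2*k*(16 + k))
148*((m(-15) - 995) - V(-24)) = 148*(((½)/(-15) - 995) - (-3 + 2*(-24)² + 32*(-24))) = 148*(((½)*(-1/15) - 995) - (-3 + 2*576 - 768)) = 148*((-1/30 - 995) - (-3 + 1152 - 768)) = 148*(-29851/30 - 1*381) = 148*(-29851/30 - 381) = 148*(-41281/30) = -3054794/15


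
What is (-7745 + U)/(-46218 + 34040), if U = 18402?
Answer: -10657/12178 ≈ -0.87510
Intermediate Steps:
(-7745 + U)/(-46218 + 34040) = (-7745 + 18402)/(-46218 + 34040) = 10657/(-12178) = 10657*(-1/12178) = -10657/12178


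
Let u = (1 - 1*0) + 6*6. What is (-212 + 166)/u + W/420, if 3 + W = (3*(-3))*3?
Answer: -681/518 ≈ -1.3147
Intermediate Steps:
u = 37 (u = (1 + 0) + 36 = 1 + 36 = 37)
W = -30 (W = -3 + (3*(-3))*3 = -3 - 9*3 = -3 - 27 = -30)
(-212 + 166)/u + W/420 = (-212 + 166)/37 - 30/420 = -46*1/37 - 30*1/420 = -46/37 - 1/14 = -681/518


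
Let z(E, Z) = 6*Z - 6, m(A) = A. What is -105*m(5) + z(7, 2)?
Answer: -519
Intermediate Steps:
z(E, Z) = -6 + 6*Z
-105*m(5) + z(7, 2) = -105*5 + (-6 + 6*2) = -525 + (-6 + 12) = -525 + 6 = -519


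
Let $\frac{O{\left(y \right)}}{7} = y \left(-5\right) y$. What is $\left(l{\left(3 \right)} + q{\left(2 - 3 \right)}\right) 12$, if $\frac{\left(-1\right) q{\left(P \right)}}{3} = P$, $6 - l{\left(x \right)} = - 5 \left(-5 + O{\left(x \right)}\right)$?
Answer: $-19092$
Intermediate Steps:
$O{\left(y \right)} = - 35 y^{2}$ ($O{\left(y \right)} = 7 y \left(-5\right) y = 7 - 5 y y = 7 \left(- 5 y^{2}\right) = - 35 y^{2}$)
$l{\left(x \right)} = -19 - 175 x^{2}$ ($l{\left(x \right)} = 6 - - 5 \left(-5 - 35 x^{2}\right) = 6 - \left(25 + 175 x^{2}\right) = -19 - 175 x^{2}$)
$q{\left(P \right)} = - 3 P$
$\left(l{\left(3 \right)} + q{\left(2 - 3 \right)}\right) 12 = \left(\left(-19 - 175 \cdot 3^{2}\right) - 3 \left(2 - 3\right)\right) 12 = \left(\left(-19 - 1575\right) - 3 \left(2 - 3\right)\right) 12 = \left(\left(-19 - 1575\right) - -3\right) 12 = \left(-1594 + 3\right) 12 = \left(-1591\right) 12 = -19092$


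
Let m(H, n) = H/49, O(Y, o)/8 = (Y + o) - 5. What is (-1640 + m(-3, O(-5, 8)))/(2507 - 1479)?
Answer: -80363/50372 ≈ -1.5954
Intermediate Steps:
O(Y, o) = -40 + 8*Y + 8*o (O(Y, o) = 8*((Y + o) - 5) = 8*(-5 + Y + o) = -40 + 8*Y + 8*o)
m(H, n) = H/49 (m(H, n) = H*(1/49) = H/49)
(-1640 + m(-3, O(-5, 8)))/(2507 - 1479) = (-1640 + (1/49)*(-3))/(2507 - 1479) = (-1640 - 3/49)/1028 = -80363/49*1/1028 = -80363/50372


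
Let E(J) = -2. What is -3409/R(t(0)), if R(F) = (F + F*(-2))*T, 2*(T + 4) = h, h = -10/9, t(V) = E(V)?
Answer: 30681/82 ≈ 374.16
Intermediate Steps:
t(V) = -2
h = -10/9 (h = -10*⅑ = -10/9 ≈ -1.1111)
T = -41/9 (T = -4 + (½)*(-10/9) = -4 - 5/9 = -41/9 ≈ -4.5556)
R(F) = 41*F/9 (R(F) = (F + F*(-2))*(-41/9) = (F - 2*F)*(-41/9) = -F*(-41/9) = 41*F/9)
-3409/R(t(0)) = -3409/((41/9)*(-2)) = -3409/(-82/9) = -3409*(-9/82) = 30681/82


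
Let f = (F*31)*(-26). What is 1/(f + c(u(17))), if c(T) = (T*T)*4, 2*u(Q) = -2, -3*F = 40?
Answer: 3/32252 ≈ 9.3017e-5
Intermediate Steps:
F = -40/3 (F = -⅓*40 = -40/3 ≈ -13.333)
u(Q) = -1 (u(Q) = (½)*(-2) = -1)
f = 32240/3 (f = -40/3*31*(-26) = -1240/3*(-26) = 32240/3 ≈ 10747.)
c(T) = 4*T² (c(T) = T²*4 = 4*T²)
1/(f + c(u(17))) = 1/(32240/3 + 4*(-1)²) = 1/(32240/3 + 4*1) = 1/(32240/3 + 4) = 1/(32252/3) = 3/32252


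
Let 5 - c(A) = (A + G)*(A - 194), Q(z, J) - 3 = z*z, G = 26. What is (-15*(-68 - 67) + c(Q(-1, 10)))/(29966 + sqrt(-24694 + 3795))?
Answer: 46327436/179596411 - 1546*I*sqrt(20899)/179596411 ≈ 0.25795 - 0.0012444*I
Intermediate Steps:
Q(z, J) = 3 + z**2 (Q(z, J) = 3 + z*z = 3 + z**2)
c(A) = 5 - (-194 + A)*(26 + A) (c(A) = 5 - (A + 26)*(A - 194) = 5 - (26 + A)*(-194 + A) = 5 - (-194 + A)*(26 + A))
(-15*(-68 - 67) + c(Q(-1, 10)))/(29966 + sqrt(-24694 + 3795)) = (-15*(-68 - 67) + (5049 - (3 + (-1)**2)**2 + 168*(3 + (-1)**2)))/(29966 + sqrt(-24694 + 3795)) = (-15*(-135) + (5049 - (3 + 1)**2 + 168*(3 + 1)))/(29966 + sqrt(-20899)) = (2025 + (5049 - 1*4**2 + 168*4))/(29966 + I*sqrt(20899)) = (2025 + (5049 - 1*16 + 672))/(29966 + I*sqrt(20899)) = (2025 + (5049 - 16 + 672))/(29966 + I*sqrt(20899)) = (2025 + 5705)/(29966 + I*sqrt(20899)) = 7730/(29966 + I*sqrt(20899))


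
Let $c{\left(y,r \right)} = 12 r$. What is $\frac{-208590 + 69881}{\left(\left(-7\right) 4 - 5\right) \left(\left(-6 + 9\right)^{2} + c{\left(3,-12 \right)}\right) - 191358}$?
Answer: $\frac{138709}{186903} \approx 0.74214$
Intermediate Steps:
$\frac{-208590 + 69881}{\left(\left(-7\right) 4 - 5\right) \left(\left(-6 + 9\right)^{2} + c{\left(3,-12 \right)}\right) - 191358} = \frac{-208590 + 69881}{\left(\left(-7\right) 4 - 5\right) \left(\left(-6 + 9\right)^{2} + 12 \left(-12\right)\right) - 191358} = - \frac{138709}{\left(-28 - 5\right) \left(3^{2} - 144\right) - 191358} = - \frac{138709}{- 33 \left(9 - 144\right) - 191358} = - \frac{138709}{\left(-33\right) \left(-135\right) - 191358} = - \frac{138709}{4455 - 191358} = - \frac{138709}{-186903} = \left(-138709\right) \left(- \frac{1}{186903}\right) = \frac{138709}{186903}$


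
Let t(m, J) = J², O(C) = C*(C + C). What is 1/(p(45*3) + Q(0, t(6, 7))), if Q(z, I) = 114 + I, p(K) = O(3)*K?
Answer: 1/2593 ≈ 0.00038565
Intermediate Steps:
O(C) = 2*C² (O(C) = C*(2*C) = 2*C²)
p(K) = 18*K (p(K) = (2*3²)*K = (2*9)*K = 18*K)
1/(p(45*3) + Q(0, t(6, 7))) = 1/(18*(45*3) + (114 + 7²)) = 1/(18*135 + (114 + 49)) = 1/(2430 + 163) = 1/2593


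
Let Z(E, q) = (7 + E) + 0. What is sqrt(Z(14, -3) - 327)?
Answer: 3*I*sqrt(34) ≈ 17.493*I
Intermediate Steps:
Z(E, q) = 7 + E
sqrt(Z(14, -3) - 327) = sqrt((7 + 14) - 327) = sqrt(21 - 327) = sqrt(-306) = 3*I*sqrt(34)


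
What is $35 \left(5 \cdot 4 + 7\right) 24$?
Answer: $22680$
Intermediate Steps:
$35 \left(5 \cdot 4 + 7\right) 24 = 35 \left(20 + 7\right) 24 = 35 \cdot 27 \cdot 24 = 945 \cdot 24 = 22680$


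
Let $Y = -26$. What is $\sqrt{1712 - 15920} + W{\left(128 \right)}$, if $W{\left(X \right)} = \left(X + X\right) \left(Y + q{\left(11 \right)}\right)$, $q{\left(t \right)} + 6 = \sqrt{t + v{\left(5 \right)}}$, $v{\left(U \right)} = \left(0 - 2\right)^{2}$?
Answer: $-8192 + 256 \sqrt{15} + 8 i \sqrt{222} \approx -7200.5 + 119.2 i$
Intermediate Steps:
$v{\left(U \right)} = 4$ ($v{\left(U \right)} = \left(-2\right)^{2} = 4$)
$q{\left(t \right)} = -6 + \sqrt{4 + t}$ ($q{\left(t \right)} = -6 + \sqrt{t + 4} = -6 + \sqrt{4 + t}$)
$W{\left(X \right)} = 2 X \left(-32 + \sqrt{15}\right)$ ($W{\left(X \right)} = \left(X + X\right) \left(-26 - \left(6 - \sqrt{4 + 11}\right)\right) = 2 X \left(-26 - \left(6 - \sqrt{15}\right)\right) = 2 X \left(-32 + \sqrt{15}\right)$)
$\sqrt{1712 - 15920} + W{\left(128 \right)} = \sqrt{1712 - 15920} + 2 \cdot 128 \left(-32 + \sqrt{15}\right) = \sqrt{-14208} - \left(8192 - 256 \sqrt{15}\right) = 8 i \sqrt{222} - \left(8192 - 256 \sqrt{15}\right) = -8192 + 256 \sqrt{15} + 8 i \sqrt{222}$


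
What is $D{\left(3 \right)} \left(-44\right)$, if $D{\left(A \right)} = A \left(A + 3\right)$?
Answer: $-792$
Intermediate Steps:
$D{\left(A \right)} = A \left(3 + A\right)$
$D{\left(3 \right)} \left(-44\right) = 3 \left(3 + 3\right) \left(-44\right) = 3 \cdot 6 \left(-44\right) = 18 \left(-44\right) = -792$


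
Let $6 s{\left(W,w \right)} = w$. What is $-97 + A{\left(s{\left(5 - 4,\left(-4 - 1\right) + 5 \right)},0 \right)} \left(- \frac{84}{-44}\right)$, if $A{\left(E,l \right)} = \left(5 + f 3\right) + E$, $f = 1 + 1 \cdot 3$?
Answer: $- \frac{710}{11} \approx -64.545$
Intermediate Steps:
$f = 4$ ($f = 1 + 3 = 4$)
$s{\left(W,w \right)} = \frac{w}{6}$
$A{\left(E,l \right)} = 17 + E$ ($A{\left(E,l \right)} = \left(5 + 4 \cdot 3\right) + E = \left(5 + 12\right) + E = 17 + E$)
$-97 + A{\left(s{\left(5 - 4,\left(-4 - 1\right) + 5 \right)},0 \right)} \left(- \frac{84}{-44}\right) = -97 + \left(17 + \frac{\left(-4 - 1\right) + 5}{6}\right) \left(- \frac{84}{-44}\right) = -97 + \left(17 + \frac{-5 + 5}{6}\right) \left(\left(-84\right) \left(- \frac{1}{44}\right)\right) = -97 + \left(17 + \frac{1}{6} \cdot 0\right) \frac{21}{11} = -97 + \left(17 + 0\right) \frac{21}{11} = -97 + 17 \cdot \frac{21}{11} = -97 + \frac{357}{11} = - \frac{710}{11}$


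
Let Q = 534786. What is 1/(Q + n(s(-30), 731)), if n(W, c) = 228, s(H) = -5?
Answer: 1/535014 ≈ 1.8691e-6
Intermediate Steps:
1/(Q + n(s(-30), 731)) = 1/(534786 + 228) = 1/535014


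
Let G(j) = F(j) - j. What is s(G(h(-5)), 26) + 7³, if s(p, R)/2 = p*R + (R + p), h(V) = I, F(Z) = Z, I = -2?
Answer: 395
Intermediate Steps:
h(V) = -2
G(j) = 0 (G(j) = j - j = 0)
s(p, R) = 2*R + 2*p + 2*R*p (s(p, R) = 2*(p*R + (R + p)) = 2*(R*p + (R + p)) = 2*(R + p + R*p) = 2*R + 2*p + 2*R*p)
s(G(h(-5)), 26) + 7³ = (2*26 + 2*0 + 2*26*0) + 7³ = (52 + 0 + 0) + 343 = 52 + 343 = 395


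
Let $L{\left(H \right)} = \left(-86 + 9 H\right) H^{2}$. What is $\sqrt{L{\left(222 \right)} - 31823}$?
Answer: $\sqrt{94199185} \approx 9705.6$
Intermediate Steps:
$L{\left(H \right)} = H^{2} \left(-86 + 9 H\right)$
$\sqrt{L{\left(222 \right)} - 31823} = \sqrt{222^{2} \left(-86 + 9 \cdot 222\right) - 31823} = \sqrt{49284 \left(-86 + 1998\right) - 31823} = \sqrt{49284 \cdot 1912 - 31823} = \sqrt{94231008 - 31823} = \sqrt{94199185}$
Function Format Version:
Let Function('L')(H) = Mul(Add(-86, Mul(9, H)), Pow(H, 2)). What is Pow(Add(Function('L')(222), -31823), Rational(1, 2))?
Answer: Pow(94199185, Rational(1, 2)) ≈ 9705.6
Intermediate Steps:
Function('L')(H) = Mul(Pow(H, 2), Add(-86, Mul(9, H)))
Pow(Add(Function('L')(222), -31823), Rational(1, 2)) = Pow(Add(Mul(Pow(222, 2), Add(-86, Mul(9, 222))), -31823), Rational(1, 2)) = Pow(Add(Mul(49284, Add(-86, 1998)), -31823), Rational(1, 2)) = Pow(Add(Mul(49284, 1912), -31823), Rational(1, 2)) = Pow(Add(94231008, -31823), Rational(1, 2)) = Pow(94199185, Rational(1, 2))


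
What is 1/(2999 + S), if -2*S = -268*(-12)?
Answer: 1/1391 ≈ 0.00071891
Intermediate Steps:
S = -1608 (S = -(-134)*(-12) = -½*3216 = -1608)
1/(2999 + S) = 1/(2999 - 1608) = 1/1391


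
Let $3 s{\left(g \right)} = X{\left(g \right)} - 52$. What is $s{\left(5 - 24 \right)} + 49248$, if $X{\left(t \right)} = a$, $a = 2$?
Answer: $\frac{147694}{3} \approx 49231.0$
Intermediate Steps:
$X{\left(t \right)} = 2$
$s{\left(g \right)} = - \frac{50}{3}$ ($s{\left(g \right)} = \frac{2 - 52}{3} = \frac{1}{3} \left(-50\right) = - \frac{50}{3}$)
$s{\left(5 - 24 \right)} + 49248 = - \frac{50}{3} + 49248 = \frac{147694}{3}$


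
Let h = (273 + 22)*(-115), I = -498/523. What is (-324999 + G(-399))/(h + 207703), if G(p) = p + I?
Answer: -28363942/15147649 ≈ -1.8725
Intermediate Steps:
I = -498/523 (I = -498*1/523 = -498/523 ≈ -0.95220)
h = -33925 (h = 295*(-115) = -33925)
G(p) = -498/523 + p (G(p) = p - 498/523 = -498/523 + p)
(-324999 + G(-399))/(h + 207703) = (-324999 + (-498/523 - 399))/(-33925 + 207703) = (-324999 - 209175/523)/173778 = -170183652/523*1/173778 = -28363942/15147649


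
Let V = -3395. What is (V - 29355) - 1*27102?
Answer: -59852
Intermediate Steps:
(V - 29355) - 1*27102 = (-3395 - 29355) - 1*27102 = -32750 - 27102 = -59852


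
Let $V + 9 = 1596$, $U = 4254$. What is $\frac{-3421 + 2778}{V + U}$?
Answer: $- \frac{643}{5841} \approx -0.11008$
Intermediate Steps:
$V = 1587$ ($V = -9 + 1596 = 1587$)
$\frac{-3421 + 2778}{V + U} = \frac{-3421 + 2778}{1587 + 4254} = - \frac{643}{5841}$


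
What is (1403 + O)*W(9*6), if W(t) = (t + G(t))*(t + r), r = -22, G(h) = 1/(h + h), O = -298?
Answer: 51563720/27 ≈ 1.9098e+6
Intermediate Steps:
G(h) = 1/(2*h)
W(t) = (-22 + t)*(t + 1/(2*t)) (W(t) = (t + 1/(2*t))*(t - 22) = (t + 1/(2*t))*(-22 + t) = (-22 + t)*(t + 1/(2*t)))
(1403 + O)*W(9*6) = (1403 - 298)*(1/2 + (9*6)**2 - 198*6 - 11/(9*6)) = 1105*(1/2 + 54**2 - 22*54 - 11/54) = 1105*(1/2 + 2916 - 1188 - 11*1/54) = 1105*(1/2 + 2916 - 1188 - 11/54) = 1105*(46664/27) = 51563720/27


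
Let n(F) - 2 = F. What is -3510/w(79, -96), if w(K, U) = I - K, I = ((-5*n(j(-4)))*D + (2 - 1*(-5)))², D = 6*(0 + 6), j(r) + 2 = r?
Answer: -9/1355 ≈ -0.0066421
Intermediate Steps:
j(r) = -2 + r
n(F) = 2 + F
D = 36 (D = 6*6 = 36)
I = 528529 (I = (-5*(2 + (-2 - 4))*36 + (2 - 1*(-5)))² = (-5*(2 - 6)*36 + (2 + 5))² = (-5*(-4)*36 + 7)² = (20*36 + 7)² = (720 + 7)² = 727² = 528529)
w(K, U) = 528529 - K
-3510/w(79, -96) = -3510/(528529 - 1*79) = -3510/(528529 - 79) = -3510/528450 = -3510*1/528450 = -9/1355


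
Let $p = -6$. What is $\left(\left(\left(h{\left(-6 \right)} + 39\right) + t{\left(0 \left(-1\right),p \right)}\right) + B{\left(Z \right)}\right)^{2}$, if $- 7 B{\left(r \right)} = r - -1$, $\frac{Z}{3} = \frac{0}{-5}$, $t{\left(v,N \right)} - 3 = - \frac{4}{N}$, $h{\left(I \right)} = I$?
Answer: $\frac{588289}{441} \approx 1334.0$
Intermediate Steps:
$t{\left(v,N \right)} = 3 - \frac{4}{N}$
$Z = 0$ ($Z = 3 \frac{0}{-5} = 3 \cdot 0 \left(- \frac{1}{5}\right) = 3 \cdot 0 = 0$)
$B{\left(r \right)} = - \frac{1}{7} - \frac{r}{7}$ ($B{\left(r \right)} = - \frac{r - -1}{7} = - \frac{r + 1}{7} = - \frac{1 + r}{7} = - \frac{1}{7} - \frac{r}{7}$)
$\left(\left(\left(h{\left(-6 \right)} + 39\right) + t{\left(0 \left(-1\right),p \right)}\right) + B{\left(Z \right)}\right)^{2} = \left(\left(\left(-6 + 39\right) + \left(3 - \frac{4}{-6}\right)\right) - \frac{1}{7}\right)^{2} = \left(\left(33 + \left(3 - - \frac{2}{3}\right)\right) + \left(- \frac{1}{7} + 0\right)\right)^{2} = \left(\left(33 + \left(3 + \frac{2}{3}\right)\right) - \frac{1}{7}\right)^{2} = \left(\left(33 + \frac{11}{3}\right) - \frac{1}{7}\right)^{2} = \left(\frac{110}{3} - \frac{1}{7}\right)^{2} = \left(\frac{767}{21}\right)^{2} = \frac{588289}{441}$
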